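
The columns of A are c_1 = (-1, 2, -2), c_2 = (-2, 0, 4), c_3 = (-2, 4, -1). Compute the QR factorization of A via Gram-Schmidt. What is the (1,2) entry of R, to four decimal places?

q_1 = c_1/‖c_1‖ = (-1, 2, -2)/3.0000 = (-0.3333, 0.6667, -0.6667).
r_{12} = q_1·c_2 = -2.0000.

r_{12} = -2.0000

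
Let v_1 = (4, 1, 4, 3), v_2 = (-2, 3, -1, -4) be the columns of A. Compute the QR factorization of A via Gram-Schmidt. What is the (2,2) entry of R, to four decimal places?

r_{22} = 4.4159

q_1 = v_1/‖v_1‖ = (4, 1, 4, 3)/6.4807 = (0.6172, 0.1543, 0.6172, 0.4629).
r_{12} = q_1·v_2 = -3.2404.
u_2 = v_2 + 3.2404·q_1 = (0.0000, 3.5000, 1.0000, -2.5000).
r_{22} = ‖u_2‖ = 4.4159.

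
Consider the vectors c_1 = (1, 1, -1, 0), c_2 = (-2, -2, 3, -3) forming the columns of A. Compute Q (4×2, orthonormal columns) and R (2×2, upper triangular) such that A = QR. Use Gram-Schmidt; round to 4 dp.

Q = [[0.5774, 0.1072], [0.5774, 0.1072], [-0.5774, 0.2144], [0.0000, -0.9649]], R = [[1.7321, -4.0415], [0.0000, 3.1091]]

e_1 = c_1/‖c_1‖ = (1, 1, -1, 0)/1.7321 = (0.5774, 0.5774, -0.5774, 0.0000).
r_{12} = e_1·c_2 = -4.0415.
u_2 = c_2 + 4.0415·e_1 = (0.3333, 0.3333, 0.6667, -3.0000).
‖u_2‖ = 3.1091, so e_2 = (0.1072, 0.1072, 0.2144, -0.9649).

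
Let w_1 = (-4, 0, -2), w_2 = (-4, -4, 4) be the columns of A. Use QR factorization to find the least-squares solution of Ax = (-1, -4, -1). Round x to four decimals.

x = (0.1786, 0.3036)

w_1 = (-4, 0, -2); ‖w_1‖ = 4.4721, so e_1 = (-0.8944, 0.0000, -0.4472).
e_1·w_2 = (-0.8944)·(-4) + 0.0000·(-4) + (-0.4472)·4 = 1.7889.
u_2 = w_2 − 1.7889·e_1 = (-2.4000, -4.0000, 4.8000).
‖u_2‖ = 6.6933, so e_2 = (-0.3586, -0.5976, 0.7171).
Qᵀb = (1.3416, 2.0319).
Back-substitute: x_2 = 2.0319/6.6933 = 0.3036.
x_1 = (1.3416 − 1.7889·0.3036)/4.4721 = 0.1786.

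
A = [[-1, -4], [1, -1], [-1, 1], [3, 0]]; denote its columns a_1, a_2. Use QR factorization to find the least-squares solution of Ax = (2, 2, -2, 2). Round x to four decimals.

e_1 = a_1/‖a_1‖ = (-1, 1, -1, 3)/3.4641 = (-0.2887, 0.2887, -0.2887, 0.8660).
r_{12} = e_1·a_2 = 0.5774.
u_2 = a_2 − 0.5774·e_1 = (-3.8333, -1.1667, 1.1667, -0.5000).
‖u_2‖ = 4.2032, so e_2 = (-0.9120, -0.2776, 0.2776, -0.1190).
Qᵀb = (2.3094, -3.1722).
Back-substitute: x_2 = -3.1722/4.2032 = -0.7547.
x_1 = (2.3094 − 0.5774·(-0.7547))/3.4641 = 0.7925.

x = (0.7925, -0.7547)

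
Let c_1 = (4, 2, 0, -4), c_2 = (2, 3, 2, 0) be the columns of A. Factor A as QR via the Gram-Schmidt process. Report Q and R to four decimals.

q_1 = c_1/‖c_1‖ = (4, 2, 0, -4)/6.0000 = (0.6667, 0.3333, 0.0000, -0.6667).
r_{12} = q_1·c_2 = 2.3333.
u_2 = c_2 − 2.3333·q_1 = (0.4444, 2.2222, 2.0000, 1.5556).
‖u_2‖ = 3.3993, so q_2 = (0.1307, 0.6537, 0.5883, 0.4576).

Q = [[0.6667, 0.1307], [0.3333, 0.6537], [0.0000, 0.5883], [-0.6667, 0.4576]], R = [[6.0000, 2.3333], [0.0000, 3.3993]]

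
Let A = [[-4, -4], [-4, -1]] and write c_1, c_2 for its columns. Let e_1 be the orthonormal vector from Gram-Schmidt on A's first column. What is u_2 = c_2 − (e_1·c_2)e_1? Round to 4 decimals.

c_1 = (-4, -4); ‖c_1‖ = 5.6569, so e_1 = (-0.7071, -0.7071).
e_1·c_2 = (-0.7071)·(-4) + (-0.7071)·(-1) = 3.5355.
u_2 = c_2 − 3.5355·e_1 = (-1.5000, 1.5000).

u_2 = (-1.5000, 1.5000)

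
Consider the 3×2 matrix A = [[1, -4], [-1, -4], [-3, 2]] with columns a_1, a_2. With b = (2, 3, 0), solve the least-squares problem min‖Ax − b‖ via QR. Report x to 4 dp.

x = (-0.4333, -0.6278)

a_1 = (1, -1, -3); ‖a_1‖ = 3.3166, so q_1 = (0.3015, -0.3015, -0.9045).
q_1·a_2 = 0.3015·(-4) + (-0.3015)·(-4) + (-0.9045)·2 = -1.8091.
u_2 = a_2 + 1.8091·q_1 = (-3.4545, -4.5455, 0.3636).
‖u_2‖ = 5.7208, so q_2 = (-0.6039, -0.7946, 0.0636).
Qᵀb = (-0.3015, -3.5914).
Back-substitute: x_2 = -3.5914/5.7208 = -0.6278.
x_1 = (-0.3015 + 1.8091·(-0.6278))/3.3166 = -0.4333.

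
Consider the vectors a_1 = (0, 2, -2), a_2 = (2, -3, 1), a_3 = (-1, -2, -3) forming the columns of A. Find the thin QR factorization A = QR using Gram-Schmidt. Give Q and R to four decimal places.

a_1 = (0, 2, -2); ‖a_1‖ = 2.8284, so e_1 = (0.0000, 0.7071, -0.7071).
e_1·a_2 = 0.0000·2 + 0.7071·(-3) + (-0.7071)·1 = -2.8284.
u_2 = a_2 + 2.8284·e_1 = (2.0000, -1.0000, -1.0000).
‖u_2‖ = 2.4495, so e_2 = (0.8165, -0.4082, -0.4082).
e_1·a_3 = 0.0000·(-1) + 0.7071·(-2) + (-0.7071)·(-3) = 0.7071; e_2·a_3 = 0.8165·(-1) + (-0.4082)·(-2) + (-0.4082)·(-3) = 1.2247.
u_3 = a_3 − 0.7071·e_1 − 1.2247·e_2 = (-2.0000, -2.0000, -2.0000).
‖u_3‖ = 3.4641, so e_3 = (-0.5774, -0.5774, -0.5774).

Q = [[0.0000, 0.8165, -0.5774], [0.7071, -0.4082, -0.5774], [-0.7071, -0.4082, -0.5774]], R = [[2.8284, -2.8284, 0.7071], [0.0000, 2.4495, 1.2247], [0.0000, 0.0000, 3.4641]]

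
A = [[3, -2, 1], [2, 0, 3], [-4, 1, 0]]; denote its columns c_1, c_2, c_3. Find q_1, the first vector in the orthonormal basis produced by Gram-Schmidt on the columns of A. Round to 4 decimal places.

q_1 = (0.5571, 0.3714, -0.7428)

c_1 = (3, 2, -4); ‖c_1‖ = 5.3852, so q_1 = (0.5571, 0.3714, -0.7428).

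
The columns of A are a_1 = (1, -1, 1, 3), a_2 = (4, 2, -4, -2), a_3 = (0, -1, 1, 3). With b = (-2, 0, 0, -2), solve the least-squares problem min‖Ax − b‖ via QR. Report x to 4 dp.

x = (-1.0667, -0.2333, 0.2667)

a_1 = (1, -1, 1, 3); ‖a_1‖ = 3.4641, so e_1 = (0.2887, -0.2887, 0.2887, 0.8660).
e_1·a_2 = 0.2887·4 + (-0.2887)·2 + 0.2887·(-4) + 0.8660·(-2) = -2.3094.
u_2 = a_2 + 2.3094·e_1 = (4.6667, 1.3333, -3.3333, 0.0000).
‖u_2‖ = 5.8878, so e_2 = (0.7926, 0.2265, -0.5661, 0.0000).
e_1·a_3 = 0.2887·0 + (-0.2887)·(-1) + 0.2887·1 + 0.8660·3 = 3.1754; e_2·a_3 = 0.7926·0 + 0.2265·(-1) + (-0.5661)·1 + 0.0000·3 = -0.7926.
u_3 = a_3 − 3.1754·e_1 + 0.7926·e_2 = (-0.2885, 0.0962, -0.3654, 0.2500).
‖u_3‖ = 0.5371, so e_3 = (-0.5371, 0.1790, -0.6803, 0.4655).
Qᵀb = (-2.3094, -1.5852, 0.1432).
Back-substitute: x_3 = 0.1432/0.5371 = 0.2667.
x_2 = (-1.5852 + 0.7926·0.2667)/5.8878 = -0.2333.
x_1 = (-2.3094 + 2.3094·(-0.2333) − 3.1754·0.2667)/3.4641 = -1.0667.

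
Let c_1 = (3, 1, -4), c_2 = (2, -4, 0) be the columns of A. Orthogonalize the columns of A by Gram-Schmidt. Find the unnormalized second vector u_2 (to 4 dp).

u_2 = (1.7692, -4.0769, 0.3077)

c_1 = (3, 1, -4); ‖c_1‖ = 5.0990, so q_1 = (0.5883, 0.1961, -0.7845).
q_1·c_2 = 0.5883·2 + 0.1961·(-4) + (-0.7845)·0 = 0.3922.
u_2 = c_2 − 0.3922·q_1 = (1.7692, -4.0769, 0.3077).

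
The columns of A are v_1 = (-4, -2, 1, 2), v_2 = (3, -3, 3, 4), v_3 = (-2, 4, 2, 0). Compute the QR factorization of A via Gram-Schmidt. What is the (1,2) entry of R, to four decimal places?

r_{12} = 1.0000

e_1 = v_1/‖v_1‖ = (-4, -2, 1, 2)/5.0000 = (-0.8000, -0.4000, 0.2000, 0.4000).
r_{12} = e_1·v_2 = 1.0000.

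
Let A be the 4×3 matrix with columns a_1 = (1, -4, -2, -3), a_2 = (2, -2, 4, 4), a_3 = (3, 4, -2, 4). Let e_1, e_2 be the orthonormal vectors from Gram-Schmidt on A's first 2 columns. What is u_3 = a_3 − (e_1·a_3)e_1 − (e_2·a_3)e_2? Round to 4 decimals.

e_1 = a_1/‖a_1‖ = (1, -4, -2, -3)/5.4772 = (0.1826, -0.7303, -0.3651, -0.5477).
r_{12} = e_1·a_2 = -1.8257.
u_2 = a_2 + 1.8257·e_1 = (2.3333, -3.3333, 3.3333, 3.0000).
‖u_2‖ = 6.0553, so e_2 = (0.3853, -0.5505, 0.5505, 0.4954).
r_{13} = e_1·a_3 = -3.8341; r_{23} = e_2·a_3 = -0.1651.
u_3 = a_3 + 3.8341·e_1 + 0.1651·e_2 = (3.7636, 1.1091, -3.3091, 1.9818).

u_3 = (3.7636, 1.1091, -3.3091, 1.9818)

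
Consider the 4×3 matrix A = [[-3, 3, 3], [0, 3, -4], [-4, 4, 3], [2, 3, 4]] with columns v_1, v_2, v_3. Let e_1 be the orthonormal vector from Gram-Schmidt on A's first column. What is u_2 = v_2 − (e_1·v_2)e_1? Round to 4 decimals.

v_1 = (-3, 0, -4, 2); ‖v_1‖ = 5.3852, so e_1 = (-0.5571, 0.0000, -0.7428, 0.3714).
e_1·v_2 = (-0.5571)·3 + 0.0000·3 + (-0.7428)·4 + 0.3714·3 = -3.5282.
u_2 = v_2 + 3.5282·e_1 = (1.0345, 3.0000, 1.3793, 4.3103).

u_2 = (1.0345, 3.0000, 1.3793, 4.3103)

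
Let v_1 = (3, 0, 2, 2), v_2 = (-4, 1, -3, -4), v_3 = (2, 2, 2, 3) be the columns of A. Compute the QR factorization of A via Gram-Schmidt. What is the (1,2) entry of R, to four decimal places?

r_{12} = -6.3059

v_1 = (3, 0, 2, 2); ‖v_1‖ = 4.1231, so q_1 = (0.7276, 0.0000, 0.4851, 0.4851).
r_{12} = q_1·v_2 = -6.3059.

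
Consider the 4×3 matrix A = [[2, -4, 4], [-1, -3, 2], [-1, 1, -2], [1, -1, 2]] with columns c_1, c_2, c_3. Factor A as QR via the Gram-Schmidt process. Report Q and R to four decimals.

Q = [[0.7559, -0.4472, -0.4781], [-0.3780, -0.8944, 0.2390], [-0.3780, 0.0000, -0.5976], [0.3780, 0.0000, 0.5976]], R = [[2.6458, -2.6458, 3.7796], [0.0000, 4.4721, -3.5777], [0.0000, 0.0000, 0.9562]]

c_1 = (2, -1, -1, 1); ‖c_1‖ = 2.6458, so q_1 = (0.7559, -0.3780, -0.3780, 0.3780).
q_1·c_2 = 0.7559·(-4) + (-0.3780)·(-3) + (-0.3780)·1 + 0.3780·(-1) = -2.6458.
u_2 = c_2 + 2.6458·q_1 = (-2.0000, -4.0000, 0.0000, 0.0000).
‖u_2‖ = 4.4721, so q_2 = (-0.4472, -0.8944, 0.0000, 0.0000).
q_1·c_3 = 0.7559·4 + (-0.3780)·2 + (-0.3780)·(-2) + 0.3780·2 = 3.7796; q_2·c_3 = (-0.4472)·4 + (-0.8944)·2 + 0.0000·(-2) + 0.0000·2 = -3.5777.
u_3 = c_3 − 3.7796·q_1 + 3.5777·q_2 = (-0.4571, 0.2286, -0.5714, 0.5714).
‖u_3‖ = 0.9562, so q_3 = (-0.4781, 0.2390, -0.5976, 0.5976).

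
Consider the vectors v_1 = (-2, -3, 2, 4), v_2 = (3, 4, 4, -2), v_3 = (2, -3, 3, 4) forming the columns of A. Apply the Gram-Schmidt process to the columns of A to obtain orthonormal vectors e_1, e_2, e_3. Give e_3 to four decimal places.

v_1 = (-2, -3, 2, 4); ‖v_1‖ = 5.7446, so e_1 = (-0.3482, -0.5222, 0.3482, 0.6963).
e_1·v_2 = (-0.3482)·3 + (-0.5222)·4 + 0.3482·4 + 0.6963·(-2) = -3.1334.
u_2 = v_2 + 3.1334·e_1 = (1.9091, 2.3636, 5.0909, 0.1818).
‖u_2‖ = 5.9314, so e_2 = (0.3219, 0.3985, 0.8583, 0.0307).
e_1·v_3 = (-0.3482)·2 + (-0.5222)·(-3) + 0.3482·3 + 0.6963·4 = 4.7001; e_2·v_3 = 0.3219·2 + 0.3985·(-3) + 0.8583·3 + 0.0307·4 = 2.1457.
u_3 = v_3 − 4.7001·e_1 − 2.1457·e_2 = (2.9457, -1.4005, -0.4780, 0.6615).
‖u_3‖ = 3.3623, so e_3 = (0.8761, -0.4165, -0.1422, 0.1967).

e_3 = (0.8761, -0.4165, -0.1422, 0.1967)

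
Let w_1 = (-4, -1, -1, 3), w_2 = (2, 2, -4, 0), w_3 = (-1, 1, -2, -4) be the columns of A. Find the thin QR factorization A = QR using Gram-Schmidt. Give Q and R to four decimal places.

Q = [[-0.7698, 0.2334, -0.5492], [-0.1925, 0.3734, 0.0549], [-0.1925, -0.8868, -0.2472], [0.5774, 0.1400, -0.7964]], R = [[5.1962, -1.1547, -1.3472], [0.0000, 4.7610, 1.3536], [0.0000, 0.0000, 4.2840]]

w_1 = (-4, -1, -1, 3); ‖w_1‖ = 5.1962, so q_1 = (-0.7698, -0.1925, -0.1925, 0.5774).
q_1·w_2 = (-0.7698)·2 + (-0.1925)·2 + (-0.1925)·(-4) + 0.5774·0 = -1.1547.
u_2 = w_2 + 1.1547·q_1 = (1.1111, 1.7778, -4.2222, 0.6667).
‖u_2‖ = 4.7610, so q_2 = (0.2334, 0.3734, -0.8868, 0.1400).
q_1·w_3 = (-0.7698)·(-1) + (-0.1925)·1 + (-0.1925)·(-2) + 0.5774·(-4) = -1.3472; q_2·w_3 = 0.2334·(-1) + 0.3734·1 + (-0.8868)·(-2) + 0.1400·(-4) = 1.3536.
u_3 = w_3 + 1.3472·q_1 − 1.3536·q_2 = (-2.3529, 0.2353, -1.0588, -3.4118).
‖u_3‖ = 4.2840, so q_3 = (-0.5492, 0.0549, -0.2472, -0.7964).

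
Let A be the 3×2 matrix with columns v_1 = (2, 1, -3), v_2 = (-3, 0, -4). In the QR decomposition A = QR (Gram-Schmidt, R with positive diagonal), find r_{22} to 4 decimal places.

r_{22} = 4.7359

q_1 = v_1/‖v_1‖ = (2, 1, -3)/3.7417 = (0.5345, 0.2673, -0.8018).
r_{12} = q_1·v_2 = 1.6036.
u_2 = v_2 − 1.6036·q_1 = (-3.8571, -0.4286, -2.7143).
r_{22} = ‖u_2‖ = 4.7359.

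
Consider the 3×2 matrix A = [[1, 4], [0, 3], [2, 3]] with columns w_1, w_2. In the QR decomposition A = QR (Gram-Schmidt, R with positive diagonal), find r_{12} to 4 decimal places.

w_1 = (1, 0, 2); ‖w_1‖ = 2.2361, so e_1 = (0.4472, 0.0000, 0.8944).
r_{12} = e_1·w_2 = 4.4721.

r_{12} = 4.4721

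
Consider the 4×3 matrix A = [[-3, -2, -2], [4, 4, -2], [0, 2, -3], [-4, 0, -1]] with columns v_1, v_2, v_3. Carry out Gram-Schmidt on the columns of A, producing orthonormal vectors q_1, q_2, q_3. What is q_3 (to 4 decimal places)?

q_3 = (-0.7882, -0.1828, -0.4226, 0.4084)

q_1 = v_1/‖v_1‖ = (-3, 4, 0, -4)/6.4031 = (-0.4685, 0.6247, 0.0000, -0.6247).
r_{12} = q_1·v_2 = 3.4358.
u_2 = v_2 − 3.4358·q_1 = (-0.3902, 1.8537, 2.0000, 2.1463).
‖u_2‖ = 3.4922, so q_2 = (-0.1117, 0.5308, 0.5727, 0.6146).
r_{13} = q_1·v_3 = 0.3123; r_{23} = q_2·v_3 = -3.1709.
u_3 = v_3 − 0.3123·q_1 + 3.1709·q_2 = (-2.2080, -0.5120, -1.1840, 1.1440).
‖u_3‖ = 2.8014, so q_3 = (-0.7882, -0.1828, -0.4226, 0.4084).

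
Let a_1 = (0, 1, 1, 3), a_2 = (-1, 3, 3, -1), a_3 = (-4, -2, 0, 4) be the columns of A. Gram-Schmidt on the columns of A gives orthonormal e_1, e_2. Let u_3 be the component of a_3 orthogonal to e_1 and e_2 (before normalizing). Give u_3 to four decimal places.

a_1 = (0, 1, 1, 3); ‖a_1‖ = 3.3166, so e_1 = (0.0000, 0.3015, 0.3015, 0.9045).
e_1·a_2 = 0.0000·(-1) + 0.3015·3 + 0.3015·3 + 0.9045·(-1) = 0.9045.
u_2 = a_2 − 0.9045·e_1 = (-1.0000, 2.7273, 2.7273, -1.8182).
‖u_2‖ = 4.3797, so e_2 = (-0.2283, 0.6227, 0.6227, -0.4151).
e_1·a_3 = 0.0000·(-4) + 0.3015·(-2) + 0.3015·0 + 0.9045·4 = 3.0151; e_2·a_3 = (-0.2283)·(-4) + 0.6227·(-2) + 0.6227·0 + (-0.4151)·4 = -1.9927.
u_3 = a_3 − 3.0151·e_1 + 1.9927·e_2 = (-4.4550, -1.6682, 0.3318, 0.4455).

u_3 = (-4.4550, -1.6682, 0.3318, 0.4455)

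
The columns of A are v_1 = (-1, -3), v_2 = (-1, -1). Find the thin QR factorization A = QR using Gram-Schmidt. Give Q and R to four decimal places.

q_1 = v_1/‖v_1‖ = (-1, -3)/3.1623 = (-0.3162, -0.9487).
r_{12} = q_1·v_2 = 1.2649.
u_2 = v_2 − 1.2649·q_1 = (-0.6000, 0.2000).
‖u_2‖ = 0.6325, so q_2 = (-0.9487, 0.3162).

Q = [[-0.3162, -0.9487], [-0.9487, 0.3162]], R = [[3.1623, 1.2649], [0.0000, 0.6325]]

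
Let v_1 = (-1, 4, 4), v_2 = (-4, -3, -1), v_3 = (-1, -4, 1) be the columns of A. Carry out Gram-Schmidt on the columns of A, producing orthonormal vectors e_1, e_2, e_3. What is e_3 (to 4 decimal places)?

e_3 = (0.2994, -0.6362, 0.7111)

v_1 = (-1, 4, 4); ‖v_1‖ = 5.7446, so e_1 = (-0.1741, 0.6963, 0.6963).
e_1·v_2 = (-0.1741)·(-4) + 0.6963·(-3) + 0.6963·(-1) = -2.0889.
u_2 = v_2 + 2.0889·e_1 = (-4.3636, -1.5455, 0.4545).
‖u_2‖ = 4.6515, so e_2 = (-0.9381, -0.3322, 0.0977).
e_1·v_3 = (-0.1741)·(-1) + 0.6963·(-4) + 0.6963·1 = -1.9149; e_2·v_3 = (-0.9381)·(-1) + (-0.3322)·(-4) + 0.0977·1 = 2.3648.
u_3 = v_3 + 1.9149·e_1 − 2.3648·e_2 = (0.8852, -1.8810, 2.1022).
‖u_3‖ = 2.9565, so e_3 = (0.2994, -0.6362, 0.7111).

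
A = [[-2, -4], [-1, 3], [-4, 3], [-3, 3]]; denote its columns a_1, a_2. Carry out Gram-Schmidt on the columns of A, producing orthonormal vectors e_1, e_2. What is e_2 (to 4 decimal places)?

e_2 = (-0.8630, 0.4202, 0.1476, 0.2385)

a_1 = (-2, -1, -4, -3); ‖a_1‖ = 5.4772, so e_1 = (-0.3651, -0.1826, -0.7303, -0.5477).
e_1·a_2 = (-0.3651)·(-4) + (-0.1826)·3 + (-0.7303)·3 + (-0.5477)·3 = -2.9212.
u_2 = a_2 + 2.9212·e_1 = (-5.0667, 2.4667, 0.8667, 1.4000).
‖u_2‖ = 5.8708, so e_2 = (-0.8630, 0.4202, 0.1476, 0.2385).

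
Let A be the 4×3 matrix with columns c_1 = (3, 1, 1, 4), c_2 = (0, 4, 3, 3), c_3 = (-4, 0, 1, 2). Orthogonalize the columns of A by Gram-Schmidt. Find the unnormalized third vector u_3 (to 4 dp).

u_3 = (-2.5296, -1.6643, -0.1257, 2.3447)

c_1 = (3, 1, 1, 4); ‖c_1‖ = 5.1962, so e_1 = (0.5774, 0.1925, 0.1925, 0.7698).
e_1·c_2 = 0.5774·0 + 0.1925·4 + 0.1925·3 + 0.7698·3 = 3.6566.
u_2 = c_2 − 3.6566·e_1 = (-2.1111, 3.2963, 2.2963, 0.1852).
‖u_2‖ = 4.5420, so e_2 = (-0.4648, 0.7257, 0.5056, 0.0408).
e_1·c_3 = 0.5774·(-4) + 0.1925·0 + 0.1925·1 + 0.7698·2 = -0.5774; e_2·c_3 = (-0.4648)·(-4) + 0.7257·0 + 0.5056·1 + 0.0408·2 = 2.4463.
u_3 = c_3 + 0.5774·e_1 − 2.4463·e_2 = (-2.5296, -1.6643, -0.1257, 2.3447).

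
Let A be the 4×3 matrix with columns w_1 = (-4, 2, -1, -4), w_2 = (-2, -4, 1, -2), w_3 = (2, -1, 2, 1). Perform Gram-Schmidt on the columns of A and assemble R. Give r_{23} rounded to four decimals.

r_{23} = 0.6221

w_1 = (-4, 2, -1, -4); ‖w_1‖ = 6.0828, so e_1 = (-0.6576, 0.3288, -0.1644, -0.6576).
e_1·w_2 = (-0.6576)·(-2) + 0.3288·(-4) + (-0.1644)·1 + (-0.6576)·(-2) = 1.1508.
u_2 = w_2 − 1.1508·e_1 = (-1.2432, -4.3784, 1.1892, -1.2432).
‖u_2‖ = 4.8658, so e_2 = (-0.2555, -0.8998, 0.2444, -0.2555).
r_{23} = e_2·w_3 = 0.6221.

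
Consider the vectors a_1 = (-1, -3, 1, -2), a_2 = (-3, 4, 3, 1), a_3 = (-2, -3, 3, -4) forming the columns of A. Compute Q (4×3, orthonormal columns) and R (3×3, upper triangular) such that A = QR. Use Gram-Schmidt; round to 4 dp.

Q = [[-0.2582, -0.6374, 0.4973], [-0.7746, 0.4329, 0.3988], [0.2582, 0.6374, 0.2125], [-0.5164, -0.0120, -0.7406]], R = [[3.8730, -2.0656, 5.6804], [0.0000, 5.5438, 1.9361], [0.0000, 0.0000, 1.4088]]

a_1 = (-1, -3, 1, -2); ‖a_1‖ = 3.8730, so q_1 = (-0.2582, -0.7746, 0.2582, -0.5164).
q_1·a_2 = (-0.2582)·(-3) + (-0.7746)·4 + 0.2582·3 + (-0.5164)·1 = -2.0656.
u_2 = a_2 + 2.0656·q_1 = (-3.5333, 2.4000, 3.5333, -0.0667).
‖u_2‖ = 5.5438, so q_2 = (-0.6374, 0.4329, 0.6374, -0.0120).
q_1·a_3 = (-0.2582)·(-2) + (-0.7746)·(-3) + 0.2582·3 + (-0.5164)·(-4) = 5.6804; q_2·a_3 = (-0.6374)·(-2) + 0.4329·(-3) + 0.6374·3 + (-0.0120)·(-4) = 1.9361.
u_3 = a_3 − 5.6804·q_1 − 1.9361·q_2 = (0.7007, 0.5618, 0.2993, -1.0434).
‖u_3‖ = 1.4088, so q_3 = (0.4973, 0.3988, 0.2125, -0.7406).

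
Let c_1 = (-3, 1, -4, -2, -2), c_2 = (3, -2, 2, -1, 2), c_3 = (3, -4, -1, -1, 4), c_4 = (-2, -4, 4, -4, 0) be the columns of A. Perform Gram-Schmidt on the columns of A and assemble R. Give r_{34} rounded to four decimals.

r_{34} = -2.6896

c_1 = (-3, 1, -4, -2, -2); ‖c_1‖ = 5.8310, so q_1 = (-0.5145, 0.1715, -0.6860, -0.3430, -0.3430).
q_1·c_2 = (-0.5145)·3 + 0.1715·(-2) + (-0.6860)·2 + (-0.3430)·(-1) + (-0.3430)·2 = -3.6015.
u_2 = c_2 + 3.6015·q_1 = (1.1471, -1.3824, -0.4706, -2.2353, 0.7647).
‖u_2‖ = 3.0049, so q_2 = (0.3817, -0.4600, -0.1566, -0.7439, 0.2545).
q_1·c_3 = (-0.5145)·3 + 0.1715·(-4) + (-0.6860)·(-1) + (-0.3430)·(-1) + (-0.3430)·4 = -2.5725; q_2·c_3 = 0.3817·3 + (-0.4600)·(-4) + (-0.1566)·(-1) + (-0.7439)·(-1) + 0.2545·4 = 4.9038.
u_3 = c_3 + 2.5725·q_1 − 4.9038·q_2 = (-0.1954, -1.3029, -1.9967, 1.7655, 1.8697).
‖u_3‖ = 3.5122, so q_3 = (-0.0556, -0.3710, -0.5685, 0.5027, 0.5323).
r_{34} = q_3·c_4 = -2.6896.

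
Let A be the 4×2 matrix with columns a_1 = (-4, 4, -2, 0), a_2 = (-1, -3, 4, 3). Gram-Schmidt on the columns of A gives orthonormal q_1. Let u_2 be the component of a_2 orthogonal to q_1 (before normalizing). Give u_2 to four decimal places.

a_1 = (-4, 4, -2, 0); ‖a_1‖ = 6.0000, so q_1 = (-0.6667, 0.6667, -0.3333, 0.0000).
q_1·a_2 = (-0.6667)·(-1) + 0.6667·(-3) + (-0.3333)·4 + 0.0000·3 = -2.6667.
u_2 = a_2 + 2.6667·q_1 = (-2.7778, -1.2222, 3.1111, 3.0000).

u_2 = (-2.7778, -1.2222, 3.1111, 3.0000)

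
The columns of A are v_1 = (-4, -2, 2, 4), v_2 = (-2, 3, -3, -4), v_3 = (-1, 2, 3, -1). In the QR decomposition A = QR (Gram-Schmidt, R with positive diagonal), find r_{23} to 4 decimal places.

r_{23} = 0.7559

v_1 = (-4, -2, 2, 4); ‖v_1‖ = 6.3246, so q_1 = (-0.6325, -0.3162, 0.3162, 0.6325).
q_1·v_2 = (-0.6325)·(-2) + (-0.3162)·3 + 0.3162·(-3) + 0.6325·(-4) = -3.1623.
u_2 = v_2 + 3.1623·q_1 = (-4.0000, 2.0000, -2.0000, -2.0000).
‖u_2‖ = 5.2915, so q_2 = (-0.7559, 0.3780, -0.3780, -0.3780).
r_{23} = q_2·v_3 = 0.7559.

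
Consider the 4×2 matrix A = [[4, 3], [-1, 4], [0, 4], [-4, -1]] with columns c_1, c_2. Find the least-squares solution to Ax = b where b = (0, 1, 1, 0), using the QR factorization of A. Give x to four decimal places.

c_1 = (4, -1, 0, -4); ‖c_1‖ = 5.7446, so q_1 = (0.6963, -0.1741, 0.0000, -0.6963).
q_1·c_2 = 0.6963·3 + (-0.1741)·4 + 0.0000·4 + (-0.6963)·(-1) = 2.0889.
u_2 = c_2 − 2.0889·q_1 = (1.5455, 4.3636, 4.0000, 0.4545).
‖u_2‖ = 6.1348, so q_2 = (0.2519, 0.7113, 0.6520, 0.0741).
Qᵀb = (-0.1741, 1.3633).
Back-substitute: x_2 = 1.3633/6.1348 = 0.2222.
x_1 = (-0.1741 − 2.0889·0.2222)/5.7446 = -0.1111.

x = (-0.1111, 0.2222)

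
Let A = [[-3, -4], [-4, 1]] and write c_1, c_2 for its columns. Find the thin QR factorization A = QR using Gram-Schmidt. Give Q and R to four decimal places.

Q = [[-0.6000, -0.8000], [-0.8000, 0.6000]], R = [[5.0000, 1.6000], [0.0000, 3.8000]]

c_1 = (-3, -4); ‖c_1‖ = 5.0000, so q_1 = (-0.6000, -0.8000).
q_1·c_2 = (-0.6000)·(-4) + (-0.8000)·1 = 1.6000.
u_2 = c_2 − 1.6000·q_1 = (-3.0400, 2.2800).
‖u_2‖ = 3.8000, so q_2 = (-0.8000, 0.6000).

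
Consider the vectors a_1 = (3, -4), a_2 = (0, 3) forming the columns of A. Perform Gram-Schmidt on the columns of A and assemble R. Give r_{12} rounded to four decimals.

r_{12} = -2.4000

e_1 = a_1/‖a_1‖ = (3, -4)/5.0000 = (0.6000, -0.8000).
r_{12} = e_1·a_2 = -2.4000.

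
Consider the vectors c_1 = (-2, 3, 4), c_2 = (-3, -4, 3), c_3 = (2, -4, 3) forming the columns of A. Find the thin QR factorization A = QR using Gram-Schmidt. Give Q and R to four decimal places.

Q = [[-0.3714, -0.4519, 0.8111], [0.5571, -0.8073, -0.1947], [0.7428, 0.3796, 0.5516]], R = [[5.3852, 1.1142, -0.7428], [0.0000, 5.7235, 3.4642], [0.0000, 0.0000, 4.0555]]

q_1 = c_1/‖c_1‖ = (-2, 3, 4)/5.3852 = (-0.3714, 0.5571, 0.7428).
r_{12} = q_1·c_2 = 1.1142.
u_2 = c_2 − 1.1142·q_1 = (-2.5862, -4.6207, 2.1724).
‖u_2‖ = 5.7235, so q_2 = (-0.4519, -0.8073, 0.3796).
r_{13} = q_1·c_3 = -0.7428; r_{23} = q_2·c_3 = 3.4642.
u_3 = c_3 + 0.7428·q_1 − 3.4642·q_2 = (3.2895, -0.7895, 2.2368).
‖u_3‖ = 4.0555, so q_3 = (0.8111, -0.1947, 0.5516).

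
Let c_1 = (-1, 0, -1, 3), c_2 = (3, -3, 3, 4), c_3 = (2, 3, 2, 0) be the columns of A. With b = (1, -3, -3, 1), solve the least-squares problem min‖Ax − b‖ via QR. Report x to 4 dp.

q_1 = c_1/‖c_1‖ = (-1, 0, -1, 3)/3.3166 = (-0.3015, 0.0000, -0.3015, 0.9045).
r_{12} = q_1·c_2 = 1.8091.
u_2 = c_2 − 1.8091·q_1 = (3.5455, -3.0000, 3.5455, 2.3636).
‖u_2‖ = 6.3030, so q_2 = (0.5625, -0.4760, 0.5625, 0.3750).
r_{13} = q_1·c_3 = -1.2060; r_{23} = q_2·c_3 = 0.8221.
u_3 = c_3 + 1.2060·q_1 − 0.8221·q_2 = (1.1739, 3.3913, 1.1739, 0.7826).
‖u_3‖ = 3.8561, so q_3 = (0.3044, 0.8795, 0.3044, 0.2030).
Qᵀb = (1.5076, 0.6779, -3.0443).
Back-substitute: x_3 = -3.0443/3.8561 = -0.7895.
x_2 = (0.6779 − 0.8221·(-0.7895))/6.3030 = 0.2105.
x_1 = (1.5076 − 1.8091·0.2105 + 1.2060·(-0.7895))/3.3166 = 0.0526.

x = (0.0526, 0.2105, -0.7895)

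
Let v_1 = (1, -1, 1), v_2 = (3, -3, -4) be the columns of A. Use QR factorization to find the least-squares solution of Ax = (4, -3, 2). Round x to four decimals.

v_1 = (1, -1, 1); ‖v_1‖ = 1.7321, so q_1 = (0.5774, -0.5774, 0.5774).
q_1·v_2 = 0.5774·3 + (-0.5774)·(-3) + 0.5774·(-4) = 1.1547.
u_2 = v_2 − 1.1547·q_1 = (2.3333, -2.3333, -4.6667).
‖u_2‖ = 5.7155, so q_2 = (0.4082, -0.4082, -0.8165).
Qᵀb = (5.1962, 1.2247).
Back-substitute: x_2 = 1.2247/5.7155 = 0.2143.
x_1 = (5.1962 − 1.1547·0.2143)/1.7321 = 2.8571.

x = (2.8571, 0.2143)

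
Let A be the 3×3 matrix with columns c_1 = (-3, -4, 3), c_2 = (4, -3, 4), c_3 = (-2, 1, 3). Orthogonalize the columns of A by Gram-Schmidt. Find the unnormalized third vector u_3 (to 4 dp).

u_3 = (-0.6328, 2.1696, 2.2600)

q_1 = c_1/‖c_1‖ = (-3, -4, 3)/5.8310 = (-0.5145, -0.6860, 0.5145).
r_{12} = q_1·c_2 = 2.0580.
u_2 = c_2 − 2.0580·q_1 = (5.0588, -1.5882, 2.9412).
‖u_2‖ = 6.0634, so q_2 = (0.8343, -0.2619, 0.4851).
r_{13} = q_1·c_3 = 1.8865; r_{23} = q_2·c_3 = -0.4754.
u_3 = c_3 − 1.8865·q_1 + 0.4754·q_2 = (-0.6328, 2.1696, 2.2600).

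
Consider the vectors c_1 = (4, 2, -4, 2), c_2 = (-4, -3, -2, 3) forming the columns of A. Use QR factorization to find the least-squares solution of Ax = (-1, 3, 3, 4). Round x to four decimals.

c_1 = (4, 2, -4, 2); ‖c_1‖ = 6.3246, so e_1 = (0.6325, 0.3162, -0.6325, 0.3162).
e_1·c_2 = 0.6325·(-4) + 0.3162·(-3) + (-0.6325)·(-2) + 0.3162·3 = -1.2649.
u_2 = c_2 + 1.2649·e_1 = (-3.2000, -2.6000, -2.8000, 3.4000).
‖u_2‖ = 6.0332, so e_2 = (-0.5304, -0.4309, -0.4641, 0.5635).
Qᵀb = (-0.3162, 0.0994).
Back-substitute: x_2 = 0.0994/6.0332 = 0.0165.
x_1 = (-0.3162 + 1.2649·0.0165)/6.3246 = -0.0467.

x = (-0.0467, 0.0165)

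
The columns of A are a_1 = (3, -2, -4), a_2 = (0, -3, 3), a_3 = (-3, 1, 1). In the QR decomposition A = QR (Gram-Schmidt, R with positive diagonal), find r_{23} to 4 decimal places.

r_{23} = -0.7581

q_1 = a_1/‖a_1‖ = (3, -2, -4)/5.3852 = (0.5571, -0.3714, -0.7428).
r_{12} = q_1·a_2 = -1.1142.
u_2 = a_2 + 1.1142·q_1 = (0.6207, -3.4138, 2.1724).
‖u_2‖ = 4.0937, so q_2 = (0.1516, -0.8339, 0.5307).
r_{23} = q_2·a_3 = -0.7581.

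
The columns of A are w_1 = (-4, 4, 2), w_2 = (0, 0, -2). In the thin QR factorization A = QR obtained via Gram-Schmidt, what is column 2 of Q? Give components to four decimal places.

e_2 = (-0.2357, 0.2357, -0.9428)

e_1 = w_1/‖w_1‖ = (-4, 4, 2)/6.0000 = (-0.6667, 0.6667, 0.3333).
r_{12} = e_1·w_2 = -0.6667.
u_2 = w_2 + 0.6667·e_1 = (-0.4444, 0.4444, -1.7778).
‖u_2‖ = 1.8856, so e_2 = (-0.2357, 0.2357, -0.9428).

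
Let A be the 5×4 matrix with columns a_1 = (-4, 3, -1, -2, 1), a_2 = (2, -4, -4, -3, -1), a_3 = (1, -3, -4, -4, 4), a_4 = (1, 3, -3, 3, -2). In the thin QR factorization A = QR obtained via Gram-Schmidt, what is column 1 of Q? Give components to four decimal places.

q_1 = (-0.7184, 0.5388, -0.1796, -0.3592, 0.1796)

a_1 = (-4, 3, -1, -2, 1); ‖a_1‖ = 5.5678, so q_1 = (-0.7184, 0.5388, -0.1796, -0.3592, 0.1796).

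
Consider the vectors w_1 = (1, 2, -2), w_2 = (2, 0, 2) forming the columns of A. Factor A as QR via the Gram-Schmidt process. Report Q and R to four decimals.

w_1 = (1, 2, -2); ‖w_1‖ = 3.0000, so q_1 = (0.3333, 0.6667, -0.6667).
q_1·w_2 = 0.3333·2 + 0.6667·0 + (-0.6667)·2 = -0.6667.
u_2 = w_2 + 0.6667·q_1 = (2.2222, 0.4444, 1.5556).
‖u_2‖ = 2.7487, so q_2 = (0.8085, 0.1617, 0.5659).

Q = [[0.3333, 0.8085], [0.6667, 0.1617], [-0.6667, 0.5659]], R = [[3.0000, -0.6667], [0.0000, 2.7487]]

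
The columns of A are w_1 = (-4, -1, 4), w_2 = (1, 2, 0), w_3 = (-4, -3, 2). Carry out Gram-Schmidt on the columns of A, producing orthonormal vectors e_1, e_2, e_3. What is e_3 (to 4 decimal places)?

e_3 = (-0.7044, 0.3522, -0.6163)

w_1 = (-4, -1, 4); ‖w_1‖ = 5.7446, so e_1 = (-0.6963, -0.1741, 0.6963).
e_1·w_2 = (-0.6963)·1 + (-0.1741)·2 + 0.6963·0 = -1.0445.
u_2 = w_2 + 1.0445·e_1 = (0.2727, 1.8182, 0.7273).
‖u_2‖ = 1.9771, so e_2 = (0.1379, 0.9196, 0.3678).
e_1·w_3 = (-0.6963)·(-4) + (-0.1741)·(-3) + 0.6963·2 = 4.7001; e_2·w_3 = 0.1379·(-4) + 0.9196·(-3) + 0.3678·2 = -2.5749.
u_3 = w_3 − 4.7001·e_1 + 2.5749·e_2 = (-0.3721, 0.1860, -0.3256).
‖u_3‖ = 0.5283, so e_3 = (-0.7044, 0.3522, -0.6163).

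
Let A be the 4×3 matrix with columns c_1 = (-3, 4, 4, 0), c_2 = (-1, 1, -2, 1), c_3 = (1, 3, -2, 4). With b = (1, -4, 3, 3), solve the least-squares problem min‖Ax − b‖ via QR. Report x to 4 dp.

x = (-0.2257, -1.8093, 0.4440)

c_1 = (-3, 4, 4, 0); ‖c_1‖ = 6.4031, so e_1 = (-0.4685, 0.6247, 0.6247, 0.0000).
e_1·c_2 = (-0.4685)·(-1) + 0.6247·1 + 0.6247·(-2) + 0.0000·1 = -0.1562.
u_2 = c_2 + 0.1562·e_1 = (-1.0732, 1.0976, -1.9024, 1.0000).
‖u_2‖ = 2.6411, so e_2 = (-0.4063, 0.4156, -0.7203, 0.3786).
e_1·c_3 = (-0.4685)·1 + 0.6247·3 + 0.6247·(-2) + 0.0000·4 = 0.1562; e_2·c_3 = (-0.4063)·1 + 0.4156·3 + (-0.7203)·(-2) + 0.3786·4 = 3.7955.
u_3 = c_3 − 0.1562·e_1 − 3.7955·e_2 = (2.6154, 1.3252, 0.6364, 2.5629).
‖u_3‖ = 3.9459, so e_3 = (0.6628, 0.3358, 0.1613, 0.6495).
Qᵀb = (-1.0932, -3.0936, 1.7519).
Back-substitute: x_3 = 1.7519/3.9459 = 0.4440.
x_2 = (-3.0936 − 3.7955·0.4440)/2.6411 = -1.8093.
x_1 = (-1.0932 + 0.1562·(-1.8093) − 0.1562·0.4440)/6.4031 = -0.2257.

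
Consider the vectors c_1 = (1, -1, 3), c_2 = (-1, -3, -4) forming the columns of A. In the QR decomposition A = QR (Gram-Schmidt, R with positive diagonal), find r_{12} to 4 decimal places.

r_{12} = -3.0151

c_1 = (1, -1, 3); ‖c_1‖ = 3.3166, so e_1 = (0.3015, -0.3015, 0.9045).
r_{12} = e_1·c_2 = -3.0151.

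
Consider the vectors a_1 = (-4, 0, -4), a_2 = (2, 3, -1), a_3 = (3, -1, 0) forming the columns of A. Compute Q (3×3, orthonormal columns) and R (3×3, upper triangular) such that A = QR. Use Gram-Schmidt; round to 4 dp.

e_1 = a_1/‖a_1‖ = (-4, 0, -4)/5.6569 = (-0.7071, 0.0000, -0.7071).
r_{12} = e_1·a_2 = -0.7071.
u_2 = a_2 + 0.7071·e_1 = (1.5000, 3.0000, -1.5000).
‖u_2‖ = 3.6742, so e_2 = (0.4082, 0.8165, -0.4082).
r_{13} = e_1·a_3 = -2.1213; r_{23} = e_2·a_3 = 0.4082.
u_3 = a_3 + 2.1213·e_1 − 0.4082·e_2 = (1.3333, -1.3333, -1.3333).
‖u_3‖ = 2.3094, so e_3 = (0.5774, -0.5774, -0.5774).

Q = [[-0.7071, 0.4082, 0.5774], [0.0000, 0.8165, -0.5774], [-0.7071, -0.4082, -0.5774]], R = [[5.6569, -0.7071, -2.1213], [0.0000, 3.6742, 0.4082], [0.0000, 0.0000, 2.3094]]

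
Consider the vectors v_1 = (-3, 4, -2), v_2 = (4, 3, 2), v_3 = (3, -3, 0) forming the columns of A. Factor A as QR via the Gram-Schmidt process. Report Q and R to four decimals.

Q = [[-0.5571, 0.6724, 0.4874], [0.7428, 0.6659, -0.0696], [-0.3714, 0.3233, -0.8704]], R = [[5.3852, -0.7428, -3.8996], [0.0000, 5.3337, 0.0194], [0.0000, 0.0000, 1.6711]]

v_1 = (-3, 4, -2); ‖v_1‖ = 5.3852, so e_1 = (-0.5571, 0.7428, -0.3714).
e_1·v_2 = (-0.5571)·4 + 0.7428·3 + (-0.3714)·2 = -0.7428.
u_2 = v_2 + 0.7428·e_1 = (3.5862, 3.5517, 1.7241).
‖u_2‖ = 5.3337, so e_2 = (0.6724, 0.6659, 0.3233).
e_1·v_3 = (-0.5571)·3 + 0.7428·(-3) + (-0.3714)·0 = -3.8996; e_2·v_3 = 0.6724·3 + 0.6659·(-3) + 0.3233·0 = 0.0194.
u_3 = v_3 + 3.8996·e_1 − 0.0194·e_2 = (0.8145, -0.1164, -1.4545).
‖u_3‖ = 1.6711, so e_3 = (0.4874, -0.0696, -0.8704).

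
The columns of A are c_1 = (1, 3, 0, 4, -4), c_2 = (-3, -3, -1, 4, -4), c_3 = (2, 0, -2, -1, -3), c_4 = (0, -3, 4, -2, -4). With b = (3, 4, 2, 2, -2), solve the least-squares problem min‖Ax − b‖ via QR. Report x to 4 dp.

q_1 = c_1/‖c_1‖ = (1, 3, 0, 4, -4)/6.4807 = (0.1543, 0.4629, 0.0000, 0.6172, -0.6172).
r_{12} = q_1·c_2 = 3.0861.
u_2 = c_2 − 3.0861·q_1 = (-3.4762, -4.4286, -1.0000, 2.0952, -2.0952).
‖u_2‖ = 6.4402, so q_2 = (-0.5398, -0.6876, -0.1553, 0.3253, -0.3253).
r_{13} = q_1·c_3 = 1.5430; r_{23} = q_2·c_3 = -0.1183.
u_3 = c_3 − 1.5430·q_1 + 0.1183·q_2 = (1.6980, -0.7956, -2.0184, -1.9139, -2.0861).
‖u_3‖ = 3.9503, so q_3 = (0.4299, -0.2014, -0.5109, -0.4845, -0.5281).
r_{14} = q_1·c_4 = -0.1543; r_{24} = q_2·c_4 = 2.0925; r_{34} = q_3·c_4 = 1.6418.
u_4 = c_4 + 0.1543·q_1 − 2.0925·q_2 − 1.6418·q_3 = (0.4475, -1.1590, 5.1638, -1.7901, -2.5475).
‖u_4‖ = 6.1565, so q_4 = (0.0727, -0.1883, 0.8388, -0.2908, -0.4138).
Qᵀb = (4.7834, -3.3791, -0.4508, 1.3886).
Back-substitute: x_4 = 1.3886/6.1565 = 0.2256.
x_3 = (-0.4508 − 1.6418·0.2256)/3.9503 = -0.2079.
x_2 = (-3.3791 + 0.1183·(-0.2079) − 2.0925·0.2256)/6.4402 = -0.6018.
x_1 = (4.7834 − 3.0861·(-0.6018) − 1.5430·(-0.2079) + 0.1543·0.2256)/6.4807 = 1.0795.

x = (1.0795, -0.6018, -0.2079, 0.2256)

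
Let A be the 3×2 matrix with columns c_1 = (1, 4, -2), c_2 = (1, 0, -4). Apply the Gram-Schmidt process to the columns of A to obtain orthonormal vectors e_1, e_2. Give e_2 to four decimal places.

c_1 = (1, 4, -2); ‖c_1‖ = 4.5826, so e_1 = (0.2182, 0.8729, -0.4364).
e_1·c_2 = 0.2182·1 + 0.8729·0 + (-0.4364)·(-4) = 1.9640.
u_2 = c_2 − 1.9640·e_1 = (0.5714, -1.7143, -3.1429).
‖u_2‖ = 3.6253, so e_2 = (0.1576, -0.4729, -0.8669).

e_2 = (0.1576, -0.4729, -0.8669)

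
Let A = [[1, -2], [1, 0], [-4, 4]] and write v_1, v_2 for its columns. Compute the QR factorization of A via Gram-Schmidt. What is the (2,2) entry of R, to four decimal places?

q_1 = v_1/‖v_1‖ = (1, 1, -4)/4.2426 = (0.2357, 0.2357, -0.9428).
r_{12} = q_1·v_2 = -4.2426.
u_2 = v_2 + 4.2426·q_1 = (-1.0000, 1.0000, 0.0000).
r_{22} = ‖u_2‖ = 1.4142.

r_{22} = 1.4142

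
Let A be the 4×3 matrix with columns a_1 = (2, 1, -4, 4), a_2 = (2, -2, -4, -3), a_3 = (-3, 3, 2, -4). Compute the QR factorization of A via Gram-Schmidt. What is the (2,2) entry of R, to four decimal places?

r_{22} = 5.6592

e_1 = a_1/‖a_1‖ = (2, 1, -4, 4)/6.0828 = (0.3288, 0.1644, -0.6576, 0.6576).
r_{12} = e_1·a_2 = 0.9864.
u_2 = a_2 − 0.9864·e_1 = (1.6757, -2.1622, -3.3514, -3.6486).
r_{22} = ‖u_2‖ = 5.6592.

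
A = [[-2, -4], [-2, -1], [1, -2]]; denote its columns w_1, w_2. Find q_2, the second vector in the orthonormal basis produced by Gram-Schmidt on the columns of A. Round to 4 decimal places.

q_1 = w_1/‖w_1‖ = (-2, -2, 1)/3.0000 = (-0.6667, -0.6667, 0.3333).
r_{12} = q_1·w_2 = 2.6667.
u_2 = w_2 − 2.6667·q_1 = (-2.2222, 0.7778, -2.8889).
‖u_2‖ = 3.7268, so q_2 = (-0.5963, 0.2087, -0.7752).

q_2 = (-0.5963, 0.2087, -0.7752)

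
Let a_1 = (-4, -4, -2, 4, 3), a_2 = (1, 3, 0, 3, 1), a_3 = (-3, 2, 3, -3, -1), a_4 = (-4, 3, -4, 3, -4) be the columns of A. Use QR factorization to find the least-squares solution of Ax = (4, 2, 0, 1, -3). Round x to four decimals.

e_1 = a_1/‖a_1‖ = (-4, -4, -2, 4, 3)/7.8102 = (-0.5121, -0.5121, -0.2561, 0.5121, 0.3841).
r_{12} = e_1·a_2 = -0.1280.
u_2 = a_2 + 0.1280·e_1 = (0.9344, 2.9344, -0.0328, 3.0656, 1.0492).
‖u_2‖ = 4.4703, so e_2 = (0.2090, 0.6564, -0.0073, 0.6858, 0.2347).
r_{13} = e_1·a_3 = -2.1766; r_{23} = e_2·a_3 = -1.6282.
u_3 = a_3 + 2.1766·e_1 + 1.6282·e_2 = (-3.7744, 1.9541, 2.4307, -0.7687, 0.2182).
‖u_3‖ = 4.9610, so e_3 = (-0.7608, 0.3939, 0.4900, -0.1549, 0.0440).
r_{14} = e_1·a_4 = 1.5364; r_{24} = e_2·a_4 = 2.2810; r_{34} = e_3·a_4 = 1.6243.
u_4 = a_4 − 1.5364·e_1 − 2.2810·e_2 − 1.6243·e_3 = (-2.4541, 1.6498, -4.3857, 0.9006, -5.1970).
‖u_4‖ = 7.4698, so e_4 = (-0.3285, 0.2209, -0.5871, 0.1206, -0.6957).
Qᵀb = (-3.7131, 2.1306, -2.5424, 1.3353).
Back-substitute: x_4 = 1.3353/7.4698 = 0.1788.
x_3 = (-2.5424 − 1.6243·0.1788)/4.9610 = -0.5710.
x_2 = (2.1306 + 1.6282·(-0.5710) − 2.2810·0.1788)/4.4703 = 0.1774.
x_1 = (-3.7131 + 0.1280·0.1774 + 2.1766·(-0.5710) − 1.5364·0.1788)/7.8102 = -0.6668.

x = (-0.6668, 0.1774, -0.5710, 0.1788)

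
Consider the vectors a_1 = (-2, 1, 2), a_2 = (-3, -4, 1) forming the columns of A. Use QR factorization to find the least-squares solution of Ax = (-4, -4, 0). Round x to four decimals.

x = (-0.0367, 1.0826)

q_1 = a_1/‖a_1‖ = (-2, 1, 2)/3.0000 = (-0.6667, 0.3333, 0.6667).
r_{12} = q_1·a_2 = 1.3333.
u_2 = a_2 − 1.3333·q_1 = (-2.1111, -4.4444, 0.1111).
‖u_2‖ = 4.9216, so q_2 = (-0.4289, -0.9030, 0.0226).
Qᵀb = (1.3333, 5.3280).
Back-substitute: x_2 = 5.3280/4.9216 = 1.0826.
x_1 = (1.3333 − 1.3333·1.0826)/3.0000 = -0.0367.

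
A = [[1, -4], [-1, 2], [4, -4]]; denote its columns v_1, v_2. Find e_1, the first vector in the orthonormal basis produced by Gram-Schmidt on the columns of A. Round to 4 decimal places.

e_1 = v_1/‖v_1‖ = (1, -1, 4)/4.2426 = (0.2357, -0.2357, 0.9428).

e_1 = (0.2357, -0.2357, 0.9428)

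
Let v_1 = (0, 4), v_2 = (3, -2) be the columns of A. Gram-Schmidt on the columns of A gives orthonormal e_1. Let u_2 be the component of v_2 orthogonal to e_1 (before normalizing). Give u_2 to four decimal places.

u_2 = (3.0000, 0.0000)

e_1 = v_1/‖v_1‖ = (0, 4)/4.0000 = (0.0000, 1.0000).
r_{12} = e_1·v_2 = -2.0000.
u_2 = v_2 + 2.0000·e_1 = (3.0000, 0.0000).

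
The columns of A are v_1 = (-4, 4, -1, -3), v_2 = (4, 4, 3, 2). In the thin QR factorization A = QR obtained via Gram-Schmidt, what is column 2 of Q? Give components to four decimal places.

q_2 = (0.4789, 0.7401, 0.4245, 0.2068)

v_1 = (-4, 4, -1, -3); ‖v_1‖ = 6.4807, so q_1 = (-0.6172, 0.6172, -0.1543, -0.4629).
q_1·v_2 = (-0.6172)·4 + 0.6172·4 + (-0.1543)·3 + (-0.4629)·2 = -1.3887.
u_2 = v_2 + 1.3887·q_1 = (3.1429, 4.8571, 2.7857, 1.3571).
‖u_2‖ = 6.5629, so q_2 = (0.4789, 0.7401, 0.4245, 0.2068).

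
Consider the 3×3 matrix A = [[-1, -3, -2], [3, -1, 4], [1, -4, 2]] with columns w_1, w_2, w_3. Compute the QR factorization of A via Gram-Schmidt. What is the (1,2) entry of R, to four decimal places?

w_1 = (-1, 3, 1); ‖w_1‖ = 3.3166, so q_1 = (-0.3015, 0.9045, 0.3015).
r_{12} = q_1·w_2 = -1.2060.

r_{12} = -1.2060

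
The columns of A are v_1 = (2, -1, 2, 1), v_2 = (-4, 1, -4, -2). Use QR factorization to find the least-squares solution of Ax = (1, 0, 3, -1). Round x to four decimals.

v_1 = (2, -1, 2, 1); ‖v_1‖ = 3.1623, so q_1 = (0.6325, -0.3162, 0.6325, 0.3162).
q_1·v_2 = 0.6325·(-4) + (-0.3162)·1 + 0.6325·(-4) + 0.3162·(-2) = -6.0083.
u_2 = v_2 + 6.0083·q_1 = (-0.2000, -0.9000, -0.2000, -0.1000).
‖u_2‖ = 0.9487, so q_2 = (-0.2108, -0.9487, -0.2108, -0.1054).
Qᵀb = (2.2136, -0.7379).
Back-substitute: x_2 = -0.7379/0.9487 = -0.7778.
x_1 = (2.2136 + 6.0083·(-0.7778))/3.1623 = -0.7778.

x = (-0.7778, -0.7778)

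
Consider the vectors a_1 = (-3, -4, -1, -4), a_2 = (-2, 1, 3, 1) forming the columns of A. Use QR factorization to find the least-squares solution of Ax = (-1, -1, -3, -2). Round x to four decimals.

x = (0.3636, -0.5455)

q_1 = a_1/‖a_1‖ = (-3, -4, -1, -4)/6.4807 = (-0.4629, -0.6172, -0.1543, -0.6172).
r_{12} = q_1·a_2 = -0.7715.
u_2 = a_2 + 0.7715·q_1 = (-2.3571, 0.5238, 2.8810, 0.5238).
‖u_2‖ = 3.7954, so q_2 = (-0.6211, 0.1380, 0.7591, 0.1380).
Qᵀb = (2.7775, -2.0702).
Back-substitute: x_2 = -2.0702/3.7954 = -0.5455.
x_1 = (2.7775 + 0.7715·(-0.5455))/6.4807 = 0.3636.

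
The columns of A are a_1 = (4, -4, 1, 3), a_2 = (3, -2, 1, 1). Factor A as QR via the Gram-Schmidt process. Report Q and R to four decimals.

a_1 = (4, -4, 1, 3); ‖a_1‖ = 6.4807, so e_1 = (0.6172, -0.6172, 0.1543, 0.4629).
e_1·a_2 = 0.6172·3 + (-0.6172)·(-2) + 0.1543·1 + 0.4629·1 = 3.7033.
u_2 = a_2 − 3.7033·e_1 = (0.7143, 0.2857, 0.4286, -0.7143).
‖u_2‖ = 1.1339, so e_2 = (0.6299, 0.2520, 0.3780, -0.6299).

Q = [[0.6172, 0.6299], [-0.6172, 0.2520], [0.1543, 0.3780], [0.4629, -0.6299]], R = [[6.4807, 3.7033], [0.0000, 1.1339]]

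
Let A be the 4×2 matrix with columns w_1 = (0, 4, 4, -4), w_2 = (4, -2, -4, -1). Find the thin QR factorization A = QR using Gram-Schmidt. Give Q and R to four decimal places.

Q = [[0.0000, 0.7471], [0.5774, -0.0623], [0.5774, -0.4358], [-0.5774, -0.4981]], R = [[6.9282, -2.8868], [0.0000, 5.3541]]

w_1 = (0, 4, 4, -4); ‖w_1‖ = 6.9282, so e_1 = (0.0000, 0.5774, 0.5774, -0.5774).
e_1·w_2 = 0.0000·4 + 0.5774·(-2) + 0.5774·(-4) + (-0.5774)·(-1) = -2.8868.
u_2 = w_2 + 2.8868·e_1 = (4.0000, -0.3333, -2.3333, -2.6667).
‖u_2‖ = 5.3541, so e_2 = (0.7471, -0.0623, -0.4358, -0.4981).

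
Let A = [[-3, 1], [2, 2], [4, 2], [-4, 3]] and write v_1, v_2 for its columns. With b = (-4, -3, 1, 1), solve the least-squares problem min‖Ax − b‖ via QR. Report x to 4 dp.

v_1 = (-3, 2, 4, -4); ‖v_1‖ = 6.7082, so e_1 = (-0.4472, 0.2981, 0.5963, -0.5963).
e_1·v_2 = (-0.4472)·1 + 0.2981·2 + 0.5963·2 + (-0.5963)·3 = -0.4472.
u_2 = v_2 + 0.4472·e_1 = (0.8000, 2.1333, 2.2667, 2.7333).
‖u_2‖ = 4.2190, so e_2 = (0.1896, 0.5056, 0.5373, 0.6479).
Qᵀb = (0.8944, -1.0903).
Back-substitute: x_2 = -1.0903/4.2190 = -0.2584.
x_1 = (0.8944 + 0.4472·(-0.2584))/6.7082 = 0.1161.

x = (0.1161, -0.2584)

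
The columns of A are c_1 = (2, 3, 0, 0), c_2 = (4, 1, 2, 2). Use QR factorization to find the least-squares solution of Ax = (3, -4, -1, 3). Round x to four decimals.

c_1 = (2, 3, 0, 0); ‖c_1‖ = 3.6056, so e_1 = (0.5547, 0.8321, 0.0000, 0.0000).
e_1·c_2 = 0.5547·4 + 0.8321·1 + 0.0000·2 + 0.0000·2 = 3.0509.
u_2 = c_2 − 3.0509·e_1 = (2.3077, -1.5385, 2.0000, 2.0000).
‖u_2‖ = 3.9614, so e_2 = (0.5826, -0.3884, 0.5049, 0.5049).
Qᵀb = (-1.6641, 4.3109).
Back-substitute: x_2 = 4.3109/3.9614 = 1.0882.
x_1 = (-1.6641 − 3.0509·1.0882)/3.6056 = -1.3824.

x = (-1.3824, 1.0882)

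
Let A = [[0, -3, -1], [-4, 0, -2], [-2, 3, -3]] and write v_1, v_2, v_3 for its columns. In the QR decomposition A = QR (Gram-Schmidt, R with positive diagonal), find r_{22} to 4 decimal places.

r_{22} = 4.0249

q_1 = v_1/‖v_1‖ = (0, -4, -2)/4.4721 = (0.0000, -0.8944, -0.4472).
r_{12} = q_1·v_2 = -1.3416.
u_2 = v_2 + 1.3416·q_1 = (-3.0000, -1.2000, 2.4000).
r_{22} = ‖u_2‖ = 4.0249.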